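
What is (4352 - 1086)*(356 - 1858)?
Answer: -4905532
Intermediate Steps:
(4352 - 1086)*(356 - 1858) = 3266*(-1502) = -4905532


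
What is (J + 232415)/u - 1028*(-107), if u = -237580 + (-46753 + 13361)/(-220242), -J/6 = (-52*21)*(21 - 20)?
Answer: 2877747387833057/26162530484 ≈ 1.1000e+5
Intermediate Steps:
J = 6552 (J = -6*(-52*21)*(21 - 20) = -(-6552) = -6*(-1092) = 6552)
u = -26162530484/110121 (u = -237580 - 33392*(-1/220242) = -237580 + 16696/110121 = -26162530484/110121 ≈ -2.3758e+5)
(J + 232415)/u - 1028*(-107) = (6552 + 232415)/(-26162530484/110121) - 1028*(-107) = 238967*(-110121/26162530484) - 1*(-109996) = -26315285007/26162530484 + 109996 = 2877747387833057/26162530484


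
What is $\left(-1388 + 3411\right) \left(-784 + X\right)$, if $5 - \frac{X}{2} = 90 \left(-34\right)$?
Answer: $10814958$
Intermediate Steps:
$X = 6130$ ($X = 10 - 2 \cdot 90 \left(-34\right) = 10 - -6120 = 10 + 6120 = 6130$)
$\left(-1388 + 3411\right) \left(-784 + X\right) = \left(-1388 + 3411\right) \left(-784 + 6130\right) = 2023 \cdot 5346 = 10814958$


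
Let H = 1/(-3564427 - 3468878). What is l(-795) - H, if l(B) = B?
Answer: -5591477474/7033305 ≈ -795.00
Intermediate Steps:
H = -1/7033305 (H = 1/(-7033305) = -1/7033305 ≈ -1.4218e-7)
l(-795) - H = -795 - 1*(-1/7033305) = -795 + 1/7033305 = -5591477474/7033305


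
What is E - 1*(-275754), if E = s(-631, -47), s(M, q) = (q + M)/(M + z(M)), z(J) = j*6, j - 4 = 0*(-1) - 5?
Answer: 175655976/637 ≈ 2.7576e+5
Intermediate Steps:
j = -1 (j = 4 + (0*(-1) - 5) = 4 + (0 - 5) = 4 - 5 = -1)
z(J) = -6 (z(J) = -1*6 = -6)
s(M, q) = (M + q)/(-6 + M) (s(M, q) = (q + M)/(M - 6) = (M + q)/(-6 + M))
E = 678/637 (E = (-631 - 47)/(-6 - 631) = -678/(-637) = -1/637*(-678) = 678/637 ≈ 1.0644)
E - 1*(-275754) = 678/637 - 1*(-275754) = 678/637 + 275754 = 175655976/637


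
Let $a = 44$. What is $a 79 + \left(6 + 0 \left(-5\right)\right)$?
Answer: $3482$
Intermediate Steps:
$a 79 + \left(6 + 0 \left(-5\right)\right) = 44 \cdot 79 + \left(6 + 0 \left(-5\right)\right) = 3476 + \left(6 + 0\right) = 3476 + 6 = 3482$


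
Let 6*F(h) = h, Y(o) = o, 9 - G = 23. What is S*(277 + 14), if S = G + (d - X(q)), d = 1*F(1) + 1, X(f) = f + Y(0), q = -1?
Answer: -6887/2 ≈ -3443.5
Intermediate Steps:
G = -14 (G = 9 - 1*23 = 9 - 23 = -14)
F(h) = h/6
X(f) = f (X(f) = f + 0 = f)
d = 7/6 (d = 1*((⅙)*1) + 1 = 1*(⅙) + 1 = ⅙ + 1 = 7/6 ≈ 1.1667)
S = -71/6 (S = -14 + (7/6 - 1*(-1)) = -14 + (7/6 + 1) = -14 + 13/6 = -71/6 ≈ -11.833)
S*(277 + 14) = -71*(277 + 14)/6 = -71/6*291 = -6887/2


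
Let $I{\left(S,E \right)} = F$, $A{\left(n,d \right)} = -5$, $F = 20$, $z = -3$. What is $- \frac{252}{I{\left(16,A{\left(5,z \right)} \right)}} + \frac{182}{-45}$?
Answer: $- \frac{749}{45} \approx -16.644$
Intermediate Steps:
$I{\left(S,E \right)} = 20$
$- \frac{252}{I{\left(16,A{\left(5,z \right)} \right)}} + \frac{182}{-45} = - \frac{252}{20} + \frac{182}{-45} = \left(-252\right) \frac{1}{20} + 182 \left(- \frac{1}{45}\right) = - \frac{63}{5} - \frac{182}{45} = - \frac{749}{45}$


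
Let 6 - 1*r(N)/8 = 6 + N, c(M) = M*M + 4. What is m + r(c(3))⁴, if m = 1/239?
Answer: 27959619585/239 ≈ 1.1699e+8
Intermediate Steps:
c(M) = 4 + M² (c(M) = M² + 4 = 4 + M²)
r(N) = -8*N (r(N) = 48 - 8*(6 + N) = 48 + (-48 - 8*N) = -8*N)
m = 1/239 ≈ 0.0041841
m + r(c(3))⁴ = 1/239 + (-8*(4 + 3²))⁴ = 1/239 + (-8*(4 + 9))⁴ = 1/239 + (-8*13)⁴ = 1/239 + (-104)⁴ = 1/239 + 116985856 = 27959619585/239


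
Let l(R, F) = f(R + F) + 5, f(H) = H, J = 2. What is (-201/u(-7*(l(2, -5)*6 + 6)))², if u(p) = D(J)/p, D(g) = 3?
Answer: 71267364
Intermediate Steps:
l(R, F) = 5 + F + R (l(R, F) = (R + F) + 5 = (F + R) + 5 = 5 + F + R)
u(p) = 3/p
(-201/u(-7*(l(2, -5)*6 + 6)))² = (-201/(3/((-7*((5 - 5 + 2)*6 + 6)))))² = (-201/(3/((-7*(2*6 + 6)))))² = (-201/(3/((-7*(12 + 6)))))² = (-201/(3/((-7*18))))² = (-201/(3/(-126)))² = (-201/(3*(-1/126)))² = (-201/(-1/42))² = (-201*(-42))² = 8442² = 71267364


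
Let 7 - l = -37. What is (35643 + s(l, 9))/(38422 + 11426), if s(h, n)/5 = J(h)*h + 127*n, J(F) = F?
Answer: 25519/24924 ≈ 1.0239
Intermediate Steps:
l = 44 (l = 7 - 1*(-37) = 7 + 37 = 44)
s(h, n) = 5*h² + 635*n (s(h, n) = 5*(h*h + 127*n) = 5*(h² + 127*n) = 5*h² + 635*n)
(35643 + s(l, 9))/(38422 + 11426) = (35643 + (5*44² + 635*9))/(38422 + 11426) = (35643 + (5*1936 + 5715))/49848 = (35643 + (9680 + 5715))*(1/49848) = (35643 + 15395)*(1/49848) = 51038*(1/49848) = 25519/24924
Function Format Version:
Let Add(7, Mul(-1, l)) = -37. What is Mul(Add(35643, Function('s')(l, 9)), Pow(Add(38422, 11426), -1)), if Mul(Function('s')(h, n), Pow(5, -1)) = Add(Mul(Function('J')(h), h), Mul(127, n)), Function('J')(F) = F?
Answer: Rational(25519, 24924) ≈ 1.0239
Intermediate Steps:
l = 44 (l = Add(7, Mul(-1, -37)) = Add(7, 37) = 44)
Function('s')(h, n) = Add(Mul(5, Pow(h, 2)), Mul(635, n)) (Function('s')(h, n) = Mul(5, Add(Mul(h, h), Mul(127, n))) = Mul(5, Add(Pow(h, 2), Mul(127, n))) = Add(Mul(5, Pow(h, 2)), Mul(635, n)))
Mul(Add(35643, Function('s')(l, 9)), Pow(Add(38422, 11426), -1)) = Mul(Add(35643, Add(Mul(5, Pow(44, 2)), Mul(635, 9))), Pow(Add(38422, 11426), -1)) = Mul(Add(35643, Add(Mul(5, 1936), 5715)), Pow(49848, -1)) = Mul(Add(35643, Add(9680, 5715)), Rational(1, 49848)) = Mul(Add(35643, 15395), Rational(1, 49848)) = Mul(51038, Rational(1, 49848)) = Rational(25519, 24924)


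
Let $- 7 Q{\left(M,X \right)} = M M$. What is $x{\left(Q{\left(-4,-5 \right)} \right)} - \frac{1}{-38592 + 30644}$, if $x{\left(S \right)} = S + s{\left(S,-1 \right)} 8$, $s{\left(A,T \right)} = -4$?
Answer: $- \frac{1907513}{55636} \approx -34.286$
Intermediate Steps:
$Q{\left(M,X \right)} = - \frac{M^{2}}{7}$ ($Q{\left(M,X \right)} = - \frac{M M}{7} = - \frac{M^{2}}{7}$)
$x{\left(S \right)} = -32 + S$ ($x{\left(S \right)} = S - 32 = -32 + S$)
$x{\left(Q{\left(-4,-5 \right)} \right)} - \frac{1}{-38592 + 30644} = \left(-32 - \frac{\left(-4\right)^{2}}{7}\right) - \frac{1}{-38592 + 30644} = \left(-32 - \frac{16}{7}\right) - \frac{1}{-7948} = \left(-32 - \frac{16}{7}\right) - - \frac{1}{7948} = - \frac{240}{7} + \frac{1}{7948} = - \frac{1907513}{55636}$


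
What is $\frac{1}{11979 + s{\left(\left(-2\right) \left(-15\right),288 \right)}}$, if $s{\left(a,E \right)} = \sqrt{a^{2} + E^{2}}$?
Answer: $\frac{1331}{15934733} - \frac{2 \sqrt{2329}}{47804199} \approx 8.1509 \cdot 10^{-5}$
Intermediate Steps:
$s{\left(a,E \right)} = \sqrt{E^{2} + a^{2}}$
$\frac{1}{11979 + s{\left(\left(-2\right) \left(-15\right),288 \right)}} = \frac{1}{11979 + \sqrt{288^{2} + \left(\left(-2\right) \left(-15\right)\right)^{2}}} = \frac{1}{11979 + \sqrt{82944 + 30^{2}}} = \frac{1}{11979 + \sqrt{82944 + 900}} = \frac{1}{11979 + \sqrt{83844}} = \frac{1}{11979 + 6 \sqrt{2329}}$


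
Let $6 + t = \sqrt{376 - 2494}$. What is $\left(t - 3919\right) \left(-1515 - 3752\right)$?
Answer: $20672975 - 5267 i \sqrt{2118} \approx 2.0673 \cdot 10^{7} - 2.424 \cdot 10^{5} i$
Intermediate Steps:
$t = -6 + i \sqrt{2118}$ ($t = -6 + \sqrt{376 - 2494} = -6 + \sqrt{-2118} = -6 + i \sqrt{2118} \approx -6.0 + 46.022 i$)
$\left(t - 3919\right) \left(-1515 - 3752\right) = \left(\left(-6 + i \sqrt{2118}\right) - 3919\right) \left(-1515 - 3752\right) = \left(-3925 + i \sqrt{2118}\right) \left(-5267\right) = 20672975 - 5267 i \sqrt{2118}$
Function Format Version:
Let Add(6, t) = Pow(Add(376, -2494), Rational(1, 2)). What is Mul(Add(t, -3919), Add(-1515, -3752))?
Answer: Add(20672975, Mul(-5267, I, Pow(2118, Rational(1, 2)))) ≈ Add(2.0673e+7, Mul(-2.4240e+5, I))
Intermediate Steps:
t = Add(-6, Mul(I, Pow(2118, Rational(1, 2)))) (t = Add(-6, Pow(Add(376, -2494), Rational(1, 2))) = Add(-6, Pow(-2118, Rational(1, 2))) = Add(-6, Mul(I, Pow(2118, Rational(1, 2)))) ≈ Add(-6.0000, Mul(46.022, I)))
Mul(Add(t, -3919), Add(-1515, -3752)) = Mul(Add(Add(-6, Mul(I, Pow(2118, Rational(1, 2)))), -3919), Add(-1515, -3752)) = Mul(Add(-3925, Mul(I, Pow(2118, Rational(1, 2)))), -5267) = Add(20672975, Mul(-5267, I, Pow(2118, Rational(1, 2))))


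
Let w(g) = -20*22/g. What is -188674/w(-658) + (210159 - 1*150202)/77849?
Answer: -2416182930907/8563390 ≈ -2.8215e+5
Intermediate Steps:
w(g) = -440/g
-188674/w(-658) + (210159 - 1*150202)/77849 = -188674/((-440/(-658))) + (210159 - 1*150202)/77849 = -188674/((-440*(-1/658))) + (210159 - 150202)*(1/77849) = -188674/220/329 + 59957*(1/77849) = -188674*329/220 + 59957/77849 = -31036873/110 + 59957/77849 = -2416182930907/8563390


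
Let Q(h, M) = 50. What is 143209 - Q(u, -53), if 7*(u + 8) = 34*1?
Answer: 143159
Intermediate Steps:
u = -22/7 (u = -8 + (34*1)/7 = -8 + (1/7)*34 = -8 + 34/7 = -22/7 ≈ -3.1429)
143209 - Q(u, -53) = 143209 - 1*50 = 143209 - 50 = 143159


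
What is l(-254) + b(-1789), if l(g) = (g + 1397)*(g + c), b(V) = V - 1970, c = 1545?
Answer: 1471854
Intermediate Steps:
b(V) = -1970 + V
l(g) = (1397 + g)*(1545 + g) (l(g) = (g + 1397)*(g + 1545) = (1397 + g)*(1545 + g))
l(-254) + b(-1789) = (2158365 + (-254)² + 2942*(-254)) + (-1970 - 1789) = (2158365 + 64516 - 747268) - 3759 = 1475613 - 3759 = 1471854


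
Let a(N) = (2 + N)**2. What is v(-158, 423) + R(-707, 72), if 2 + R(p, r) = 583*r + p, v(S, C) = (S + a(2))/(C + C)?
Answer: 17455870/423 ≈ 41267.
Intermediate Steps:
v(S, C) = (16 + S)/(2*C) (v(S, C) = (S + (2 + 2)**2)/(C + C) = (S + 4**2)/((2*C)) = (S + 16)*(1/(2*C)) = (16 + S)*(1/(2*C)) = (16 + S)/(2*C))
R(p, r) = -2 + p + 583*r (R(p, r) = -2 + (583*r + p) = -2 + (p + 583*r) = -2 + p + 583*r)
v(-158, 423) + R(-707, 72) = (1/2)*(16 - 158)/423 + (-2 - 707 + 583*72) = (1/2)*(1/423)*(-142) + (-2 - 707 + 41976) = -71/423 + 41267 = 17455870/423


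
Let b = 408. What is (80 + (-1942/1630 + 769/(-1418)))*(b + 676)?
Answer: 49023892954/577835 ≈ 84841.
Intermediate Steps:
(80 + (-1942/1630 + 769/(-1418)))*(b + 676) = (80 + (-1942/1630 + 769/(-1418)))*(408 + 676) = (80 + (-1942*1/1630 + 769*(-1/1418)))*1084 = (80 + (-971/815 - 769/1418))*1084 = (80 - 2003613/1155670)*1084 = (90449987/1155670)*1084 = 49023892954/577835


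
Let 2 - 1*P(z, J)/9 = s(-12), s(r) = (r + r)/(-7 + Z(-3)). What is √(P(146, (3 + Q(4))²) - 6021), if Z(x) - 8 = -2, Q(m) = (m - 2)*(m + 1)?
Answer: 3*I*√691 ≈ 78.861*I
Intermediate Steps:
Q(m) = (1 + m)*(-2 + m) (Q(m) = (-2 + m)*(1 + m) = (1 + m)*(-2 + m))
Z(x) = 6 (Z(x) = 8 - 2 = 6)
s(r) = -2*r (s(r) = (r + r)/(-7 + 6) = (2*r)/(-1) = (2*r)*(-1) = -2*r)
P(z, J) = -198 (P(z, J) = 18 - (-18)*(-12) = 18 - 9*24 = 18 - 216 = -198)
√(P(146, (3 + Q(4))²) - 6021) = √(-198 - 6021) = √(-6219) = 3*I*√691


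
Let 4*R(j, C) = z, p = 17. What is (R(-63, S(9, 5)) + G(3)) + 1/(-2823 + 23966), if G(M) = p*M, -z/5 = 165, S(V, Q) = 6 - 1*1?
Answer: -13129799/84572 ≈ -155.25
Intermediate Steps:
S(V, Q) = 5 (S(V, Q) = 6 - 1 = 5)
z = -825 (z = -5*165 = -825)
R(j, C) = -825/4 (R(j, C) = (1/4)*(-825) = -825/4)
G(M) = 17*M
(R(-63, S(9, 5)) + G(3)) + 1/(-2823 + 23966) = (-825/4 + 17*3) + 1/(-2823 + 23966) = (-825/4 + 51) + 1/21143 = -621/4 + 1/21143 = -13129799/84572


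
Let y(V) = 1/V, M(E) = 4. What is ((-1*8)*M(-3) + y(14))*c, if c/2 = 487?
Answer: -217689/7 ≈ -31098.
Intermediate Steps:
c = 974 (c = 2*487 = 974)
((-1*8)*M(-3) + y(14))*c = (-1*8*4 + 1/14)*974 = (-8*4 + 1/14)*974 = (-32 + 1/14)*974 = -447/14*974 = -217689/7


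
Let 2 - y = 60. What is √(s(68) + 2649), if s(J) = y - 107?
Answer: 6*√69 ≈ 49.840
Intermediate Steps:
y = -58 (y = 2 - 1*60 = 2 - 60 = -58)
s(J) = -165 (s(J) = -58 - 107 = -165)
√(s(68) + 2649) = √(-165 + 2649) = √2484 = 6*√69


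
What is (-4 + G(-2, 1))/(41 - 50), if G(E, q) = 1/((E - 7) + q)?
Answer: 11/24 ≈ 0.45833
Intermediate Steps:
G(E, q) = 1/(-7 + E + q) (G(E, q) = 1/((-7 + E) + q) = 1/(-7 + E + q))
(-4 + G(-2, 1))/(41 - 50) = (-4 + 1/(-7 - 2 + 1))/(41 - 50) = (-4 + 1/(-8))/(-9) = (-4 - 1/8)*(-1/9) = -33/8*(-1/9) = 11/24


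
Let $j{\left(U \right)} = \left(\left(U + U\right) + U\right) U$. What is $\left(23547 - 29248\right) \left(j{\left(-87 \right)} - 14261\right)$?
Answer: $-48150646$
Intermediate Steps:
$j{\left(U \right)} = 3 U^{2}$ ($j{\left(U \right)} = \left(2 U + U\right) U = 3 U U = 3 U^{2}$)
$\left(23547 - 29248\right) \left(j{\left(-87 \right)} - 14261\right) = \left(23547 - 29248\right) \left(3 \left(-87\right)^{2} - 14261\right) = - 5701 \left(3 \cdot 7569 - 14261\right) = - 5701 \left(22707 - 14261\right) = \left(-5701\right) 8446 = -48150646$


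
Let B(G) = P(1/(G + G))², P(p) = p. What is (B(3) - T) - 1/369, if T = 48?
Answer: -70811/1476 ≈ -47.975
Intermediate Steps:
B(G) = 1/(4*G²) (B(G) = (1/(G + G))² = (1/(2*G))² = 1/(4*G²))
(B(3) - T) - 1/369 = ((¼)/3² - 1*48) - 1/369 = ((¼)*(⅑) - 48) - 1*1/369 = (1/36 - 48) - 1/369 = -1727/36 - 1/369 = -70811/1476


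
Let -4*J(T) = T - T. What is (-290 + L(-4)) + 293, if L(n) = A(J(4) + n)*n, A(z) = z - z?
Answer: 3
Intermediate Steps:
J(T) = 0 (J(T) = -(T - T)/4 = -¼*0 = 0)
A(z) = 0
L(n) = 0 (L(n) = 0*n = 0)
(-290 + L(-4)) + 293 = (-290 + 0) + 293 = -290 + 293 = 3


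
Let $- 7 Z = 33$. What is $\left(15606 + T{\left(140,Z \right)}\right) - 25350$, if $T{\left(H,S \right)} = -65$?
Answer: $-9809$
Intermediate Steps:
$Z = - \frac{33}{7}$ ($Z = \left(- \frac{1}{7}\right) 33 = - \frac{33}{7} \approx -4.7143$)
$\left(15606 + T{\left(140,Z \right)}\right) - 25350 = \left(15606 - 65\right) - 25350 = 15541 - 25350 = -9809$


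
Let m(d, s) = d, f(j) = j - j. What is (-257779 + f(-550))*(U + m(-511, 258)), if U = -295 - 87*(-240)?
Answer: -5174655646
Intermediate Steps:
f(j) = 0
U = 20585 (U = -295 + 20880 = 20585)
(-257779 + f(-550))*(U + m(-511, 258)) = (-257779 + 0)*(20585 - 511) = -257779*20074 = -5174655646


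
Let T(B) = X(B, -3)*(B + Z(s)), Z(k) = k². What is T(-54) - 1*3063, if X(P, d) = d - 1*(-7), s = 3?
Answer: -3243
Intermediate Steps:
X(P, d) = 7 + d (X(P, d) = d + 7 = 7 + d)
T(B) = 36 + 4*B (T(B) = (7 - 3)*(B + 3²) = 4*(B + 9) = 4*(9 + B) = 36 + 4*B)
T(-54) - 1*3063 = (36 + 4*(-54)) - 1*3063 = (36 - 216) - 3063 = -180 - 3063 = -3243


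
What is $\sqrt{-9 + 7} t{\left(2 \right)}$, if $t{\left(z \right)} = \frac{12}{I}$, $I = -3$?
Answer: $- 4 i \sqrt{2} \approx - 5.6569 i$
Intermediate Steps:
$t{\left(z \right)} = -4$ ($t{\left(z \right)} = \frac{12}{-3} = 12 \left(- \frac{1}{3}\right) = -4$)
$\sqrt{-9 + 7} t{\left(2 \right)} = \sqrt{-9 + 7} \left(-4\right) = \sqrt{-2} \left(-4\right) = i \sqrt{2} \left(-4\right) = - 4 i \sqrt{2}$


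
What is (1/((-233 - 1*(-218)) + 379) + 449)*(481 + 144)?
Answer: 102148125/364 ≈ 2.8063e+5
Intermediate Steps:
(1/((-233 - 1*(-218)) + 379) + 449)*(481 + 144) = (1/((-233 + 218) + 379) + 449)*625 = (1/(-15 + 379) + 449)*625 = (1/364 + 449)*625 = (163437/364)*625 = 102148125/364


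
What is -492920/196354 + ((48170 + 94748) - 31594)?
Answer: 10929209888/98177 ≈ 1.1132e+5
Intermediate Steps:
-492920/196354 + ((48170 + 94748) - 31594) = -492920*1/196354 + (142918 - 31594) = -246460/98177 + 111324 = 10929209888/98177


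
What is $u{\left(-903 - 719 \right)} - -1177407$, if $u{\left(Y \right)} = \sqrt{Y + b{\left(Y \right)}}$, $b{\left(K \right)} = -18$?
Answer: $1177407 + 2 i \sqrt{410} \approx 1.1774 \cdot 10^{6} + 40.497 i$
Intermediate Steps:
$u{\left(Y \right)} = \sqrt{-18 + Y}$ ($u{\left(Y \right)} = \sqrt{Y - 18} = \sqrt{-18 + Y}$)
$u{\left(-903 - 719 \right)} - -1177407 = \sqrt{-18 - 1622} - -1177407 = \sqrt{-18 - 1622} + 1177407 = \sqrt{-1640} + 1177407 = 2 i \sqrt{410} + 1177407 = 1177407 + 2 i \sqrt{410}$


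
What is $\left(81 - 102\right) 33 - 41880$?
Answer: $-42573$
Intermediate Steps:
$\left(81 - 102\right) 33 - 41880 = \left(-21\right) 33 - 41880 = -693 - 41880 = -42573$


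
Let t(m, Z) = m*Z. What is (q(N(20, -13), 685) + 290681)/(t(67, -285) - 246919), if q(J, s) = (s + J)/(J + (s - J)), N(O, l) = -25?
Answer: -39823429/36443918 ≈ -1.0927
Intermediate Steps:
t(m, Z) = Z*m
q(J, s) = (J + s)/s
(q(N(20, -13), 685) + 290681)/(t(67, -285) - 246919) = ((-25 + 685)/685 + 290681)/(-285*67 - 246919) = ((1/685)*660 + 290681)/(-19095 - 246919) = (132/137 + 290681)/(-266014) = (39823429/137)*(-1/266014) = -39823429/36443918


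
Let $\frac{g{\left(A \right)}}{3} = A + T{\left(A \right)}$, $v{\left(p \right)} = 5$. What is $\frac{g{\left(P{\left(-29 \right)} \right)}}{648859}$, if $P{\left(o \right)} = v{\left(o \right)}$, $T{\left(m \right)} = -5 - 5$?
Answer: $- \frac{15}{648859} \approx -2.3117 \cdot 10^{-5}$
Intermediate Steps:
$T{\left(m \right)} = -10$
$P{\left(o \right)} = 5$
$g{\left(A \right)} = -30 + 3 A$ ($g{\left(A \right)} = 3 \left(A - 10\right) = 3 \left(-10 + A\right) = -30 + 3 A$)
$\frac{g{\left(P{\left(-29 \right)} \right)}}{648859} = \frac{-30 + 3 \cdot 5}{648859} = \left(-30 + 15\right) \frac{1}{648859} = \left(-15\right) \frac{1}{648859} = - \frac{15}{648859}$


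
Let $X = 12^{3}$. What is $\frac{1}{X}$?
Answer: $\frac{1}{1728} \approx 0.0005787$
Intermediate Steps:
$X = 1728$
$\frac{1}{X} = \frac{1}{1728}$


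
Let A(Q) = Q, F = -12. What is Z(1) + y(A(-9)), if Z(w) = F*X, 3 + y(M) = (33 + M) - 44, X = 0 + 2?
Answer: -47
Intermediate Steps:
X = 2
y(M) = -14 + M (y(M) = -3 + ((33 + M) - 44) = -3 + (-11 + M) = -14 + M)
Z(w) = -24 (Z(w) = -12*2 = -24)
Z(1) + y(A(-9)) = -24 + (-14 - 9) = -24 - 23 = -47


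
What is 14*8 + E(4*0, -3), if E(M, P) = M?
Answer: 112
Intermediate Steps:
14*8 + E(4*0, -3) = 14*8 + 4*0 = 112 + 0 = 112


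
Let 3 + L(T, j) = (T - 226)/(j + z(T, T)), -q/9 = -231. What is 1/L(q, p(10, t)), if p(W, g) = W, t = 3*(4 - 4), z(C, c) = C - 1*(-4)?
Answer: -2093/4426 ≈ -0.47289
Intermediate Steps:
q = 2079 (q = -9*(-231) = 2079)
z(C, c) = 4 + C (z(C, c) = C + 4 = 4 + C)
t = 0 (t = 3*0 = 0)
L(T, j) = -3 + (-226 + T)/(4 + T + j) (L(T, j) = -3 + (T - 226)/(j + (4 + T)) = -3 + (-226 + T)/(4 + T + j))
1/L(q, p(10, t)) = 1/((-238 - 3*10 - 2*2079)/(4 + 2079 + 10)) = 1/((-238 - 30 - 4158)/2093) = 1/((1/2093)*(-4426)) = 1/(-4426/2093) = -2093/4426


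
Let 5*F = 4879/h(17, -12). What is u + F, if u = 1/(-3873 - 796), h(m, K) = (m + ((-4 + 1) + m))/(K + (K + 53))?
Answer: 660621324/723695 ≈ 912.84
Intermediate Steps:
h(m, K) = (-3 + 2*m)/(53 + 2*K) (h(m, K) = (m + (-3 + m))/(K + (53 + K)) = (-3 + 2*m)/(53 + 2*K))
u = -1/4669 (u = 1/(-4669) = -1/4669 ≈ -0.00021418)
F = 141491/155 (F = (4879/(((-3 + 2*17)/(53 + 2*(-12)))))/5 = (4879/(((-3 + 34)/(53 - 24))))/5 = (4879/((31/29)))/5 = (4879/(((1/29)*31)))/5 = (4879/(31/29))/5 = (4879*(29/31))/5 = (⅕)*(141491/31) = 141491/155 ≈ 912.84)
u + F = -1/4669 + 141491/155 = 660621324/723695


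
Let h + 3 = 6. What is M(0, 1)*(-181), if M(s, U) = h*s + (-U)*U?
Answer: 181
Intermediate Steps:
h = 3 (h = -3 + 6 = 3)
M(s, U) = -U**2 + 3*s (M(s, U) = 3*s + (-U)*U = 3*s - U**2 = -U**2 + 3*s)
M(0, 1)*(-181) = (-1*1**2 + 3*0)*(-181) = (-1*1 + 0)*(-181) = (-1 + 0)*(-181) = -1*(-181) = 181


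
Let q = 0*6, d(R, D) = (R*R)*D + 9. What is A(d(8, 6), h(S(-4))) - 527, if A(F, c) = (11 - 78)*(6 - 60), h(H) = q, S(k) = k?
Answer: 3091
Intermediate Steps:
d(R, D) = 9 + D*R² (d(R, D) = R²*D + 9 = D*R² + 9 = 9 + D*R²)
q = 0
h(H) = 0
A(F, c) = 3618 (A(F, c) = -67*(-54) = 3618)
A(d(8, 6), h(S(-4))) - 527 = 3618 - 527 = 3091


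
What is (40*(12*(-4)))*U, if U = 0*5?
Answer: 0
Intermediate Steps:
U = 0
(40*(12*(-4)))*U = (40*(12*(-4)))*0 = (40*(-48))*0 = -1920*0 = 0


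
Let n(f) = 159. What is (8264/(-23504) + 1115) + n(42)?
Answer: 3741979/2938 ≈ 1273.6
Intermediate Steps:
(8264/(-23504) + 1115) + n(42) = (8264/(-23504) + 1115) + 159 = (8264*(-1/23504) + 1115) + 159 = (-1033/2938 + 1115) + 159 = 3274837/2938 + 159 = 3741979/2938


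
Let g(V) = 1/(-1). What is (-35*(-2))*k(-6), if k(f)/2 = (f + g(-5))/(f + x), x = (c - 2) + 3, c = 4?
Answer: 980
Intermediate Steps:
g(V) = -1
x = 5 (x = (4 - 2) + 3 = 2 + 3 = 5)
k(f) = 2*(-1 + f)/(5 + f) (k(f) = 2*((f - 1)/(f + 5)) = 2*((-1 + f)/(5 + f)) = 2*(-1 + f)/(5 + f))
(-35*(-2))*k(-6) = (-35*(-2))*(2*(-1 - 6)/(5 - 6)) = 70*(2*(-7)/(-1)) = 70*(2*(-1)*(-7)) = 70*14 = 980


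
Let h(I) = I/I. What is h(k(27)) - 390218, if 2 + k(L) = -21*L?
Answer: -390217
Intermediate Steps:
k(L) = -2 - 21*L
h(I) = 1
h(k(27)) - 390218 = 1 - 390218 = -390217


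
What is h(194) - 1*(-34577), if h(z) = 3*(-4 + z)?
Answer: 35147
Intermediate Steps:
h(z) = -12 + 3*z
h(194) - 1*(-34577) = (-12 + 3*194) - 1*(-34577) = (-12 + 582) + 34577 = 570 + 34577 = 35147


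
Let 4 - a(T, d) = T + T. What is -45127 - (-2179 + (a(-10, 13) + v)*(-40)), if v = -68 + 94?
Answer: -40948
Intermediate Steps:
a(T, d) = 4 - 2*T (a(T, d) = 4 - (T + T) = 4 - 2*T)
v = 26
-45127 - (-2179 + (a(-10, 13) + v)*(-40)) = -45127 - (-2179 + ((4 - 2*(-10)) + 26)*(-40)) = -45127 - (-2179 + ((4 + 20) + 26)*(-40)) = -45127 - (-2179 + (24 + 26)*(-40)) = -45127 - (-2179 + 50*(-40)) = -45127 - (-2179 - 2000) = -45127 - 1*(-4179) = -45127 + 4179 = -40948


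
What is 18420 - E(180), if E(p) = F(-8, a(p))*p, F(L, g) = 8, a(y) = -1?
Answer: 16980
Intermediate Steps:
E(p) = 8*p
18420 - E(180) = 18420 - 8*180 = 18420 - 1*1440 = 18420 - 1440 = 16980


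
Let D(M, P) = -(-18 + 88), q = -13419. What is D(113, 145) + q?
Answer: -13489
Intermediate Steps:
D(M, P) = -70 (D(M, P) = -1*70 = -70)
D(113, 145) + q = -70 - 13419 = -13489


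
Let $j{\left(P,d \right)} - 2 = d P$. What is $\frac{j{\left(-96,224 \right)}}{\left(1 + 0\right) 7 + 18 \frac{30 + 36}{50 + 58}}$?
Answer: $- \frac{10751}{9} \approx -1194.6$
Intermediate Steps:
$j{\left(P,d \right)} = 2 + P d$ ($j{\left(P,d \right)} = 2 + d P = 2 + P d$)
$\frac{j{\left(-96,224 \right)}}{\left(1 + 0\right) 7 + 18 \frac{30 + 36}{50 + 58}} = \frac{2 - 21504}{\left(1 + 0\right) 7 + 18 \frac{30 + 36}{50 + 58}} = \frac{2 - 21504}{1 \cdot 7 + 18 \cdot \frac{66}{108}} = - \frac{21502}{7 + 18 \cdot 66 \cdot \frac{1}{108}} = - \frac{21502}{7 + 18 \cdot \frac{11}{18}} = - \frac{21502}{7 + 11} = - \frac{21502}{18} = \left(-21502\right) \frac{1}{18} = - \frac{10751}{9}$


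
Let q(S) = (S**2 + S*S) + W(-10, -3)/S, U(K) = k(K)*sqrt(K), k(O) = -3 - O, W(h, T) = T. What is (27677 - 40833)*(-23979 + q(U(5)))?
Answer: 307047884 - 9867*sqrt(5)/10 ≈ 3.0705e+8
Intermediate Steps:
U(K) = sqrt(K)*(-3 - K) (U(K) = (-3 - K)*sqrt(K) = sqrt(K)*(-3 - K))
q(S) = -3/S + 2*S**2 (q(S) = (S**2 + S*S) - 3/S = (S**2 + S**2) - 3/S = 2*S**2 - 3/S = -3/S + 2*S**2)
(27677 - 40833)*(-23979 + q(U(5))) = (27677 - 40833)*(-23979 + (-3 + 2*(sqrt(5)*(-3 - 1*5))**3)/((sqrt(5)*(-3 - 1*5)))) = -13156*(-23979 + (-3 + 2*(sqrt(5)*(-3 - 5))**3)/((sqrt(5)*(-3 - 5)))) = -13156*(-23979 + (-3 + 2*(sqrt(5)*(-8))**3)/((sqrt(5)*(-8)))) = -13156*(-23979 + (-3 + 2*(-8*sqrt(5))**3)/((-8*sqrt(5)))) = -13156*(-23979 + (-sqrt(5)/40)*(-3 + 2*(-2560*sqrt(5)))) = -13156*(-23979 + (-sqrt(5)/40)*(-3 - 5120*sqrt(5))) = -13156*(-23979 - sqrt(5)*(-3 - 5120*sqrt(5))/40) = 315467724 + 3289*sqrt(5)*(-3 - 5120*sqrt(5))/10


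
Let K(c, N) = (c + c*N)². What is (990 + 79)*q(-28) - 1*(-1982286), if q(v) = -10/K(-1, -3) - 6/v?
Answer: 13858898/7 ≈ 1.9798e+6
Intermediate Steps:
K(c, N) = (c + N*c)²
q(v) = -5/2 - 6/v (q(v) = -10/(1 - 3)² - 6/v = -10/(1*(-2)²) - 6/v = -10/(1*4) - 6/v = -10/4 - 6/v = -10*¼ - 6/v = -5/2 - 6/v)
(990 + 79)*q(-28) - 1*(-1982286) = (990 + 79)*(-5/2 - 6/(-28)) - 1*(-1982286) = 1069*(-5/2 - 6*(-1/28)) + 1982286 = 1069*(-5/2 + 3/14) + 1982286 = 1069*(-16/7) + 1982286 = -17104/7 + 1982286 = 13858898/7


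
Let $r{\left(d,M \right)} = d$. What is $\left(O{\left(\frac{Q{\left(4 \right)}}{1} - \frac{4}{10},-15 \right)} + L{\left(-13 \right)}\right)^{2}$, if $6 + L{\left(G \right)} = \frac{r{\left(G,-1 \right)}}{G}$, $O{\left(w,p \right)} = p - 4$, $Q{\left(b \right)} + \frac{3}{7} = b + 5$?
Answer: $576$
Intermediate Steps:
$Q{\left(b \right)} = \frac{32}{7} + b$ ($Q{\left(b \right)} = - \frac{3}{7} + \left(b + 5\right) = - \frac{3}{7} + \left(5 + b\right) = \frac{32}{7} + b$)
$O{\left(w,p \right)} = -4 + p$ ($O{\left(w,p \right)} = p - 4 = -4 + p$)
$L{\left(G \right)} = -5$ ($L{\left(G \right)} = -6 + \frac{G}{G} = -6 + 1 = -5$)
$\left(O{\left(\frac{Q{\left(4 \right)}}{1} - \frac{4}{10},-15 \right)} + L{\left(-13 \right)}\right)^{2} = \left(\left(-4 - 15\right) - 5\right)^{2} = \left(-19 - 5\right)^{2} = \left(-24\right)^{2} = 576$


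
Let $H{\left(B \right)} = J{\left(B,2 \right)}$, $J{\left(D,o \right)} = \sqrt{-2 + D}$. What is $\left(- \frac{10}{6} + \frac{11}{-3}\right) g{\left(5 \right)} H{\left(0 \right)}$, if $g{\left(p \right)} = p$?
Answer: $- \frac{80 i \sqrt{2}}{3} \approx - 37.712 i$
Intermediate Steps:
$H{\left(B \right)} = \sqrt{-2 + B}$
$\left(- \frac{10}{6} + \frac{11}{-3}\right) g{\left(5 \right)} H{\left(0 \right)} = \left(- \frac{10}{6} + \frac{11}{-3}\right) 5 \sqrt{-2 + 0} = \left(\left(-10\right) \frac{1}{6} + 11 \left(- \frac{1}{3}\right)\right) 5 \sqrt{-2} = \left(- \frac{5}{3} - \frac{11}{3}\right) 5 i \sqrt{2} = \left(- \frac{16}{3}\right) 5 i \sqrt{2} = - \frac{80 i \sqrt{2}}{3}$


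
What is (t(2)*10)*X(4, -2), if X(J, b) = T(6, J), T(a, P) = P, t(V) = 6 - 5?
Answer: 40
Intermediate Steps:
t(V) = 1
X(J, b) = J
(t(2)*10)*X(4, -2) = (1*10)*4 = 10*4 = 40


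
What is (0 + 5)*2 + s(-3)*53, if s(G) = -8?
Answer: -414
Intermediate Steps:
(0 + 5)*2 + s(-3)*53 = (0 + 5)*2 - 8*53 = 5*2 - 424 = 10 - 424 = -414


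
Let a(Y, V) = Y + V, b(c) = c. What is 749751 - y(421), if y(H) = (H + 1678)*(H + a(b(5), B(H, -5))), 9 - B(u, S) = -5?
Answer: -173809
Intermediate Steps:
B(u, S) = 14 (B(u, S) = 9 - 1*(-5) = 9 + 5 = 14)
a(Y, V) = V + Y
y(H) = (19 + H)*(1678 + H) (y(H) = (H + 1678)*(H + (14 + 5)) = (1678 + H)*(H + 19) = (1678 + H)*(19 + H) = (19 + H)*(1678 + H))
749751 - y(421) = 749751 - (31882 + 421**2 + 1697*421) = 749751 - (31882 + 177241 + 714437) = 749751 - 1*923560 = 749751 - 923560 = -173809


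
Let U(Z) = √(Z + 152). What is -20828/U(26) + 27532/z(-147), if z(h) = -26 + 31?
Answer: 27532/5 - 10414*√178/89 ≈ 3945.3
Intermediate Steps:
z(h) = 5
U(Z) = √(152 + Z)
-20828/U(26) + 27532/z(-147) = -20828/√(152 + 26) + 27532/5 = -20828*√178/178 + 27532*(⅕) = -10414*√178/89 + 27532/5 = 27532/5 - 10414*√178/89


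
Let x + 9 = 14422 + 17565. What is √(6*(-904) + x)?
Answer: √26554 ≈ 162.95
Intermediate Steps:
x = 31978 (x = -9 + (14422 + 17565) = -9 + 31987 = 31978)
√(6*(-904) + x) = √(6*(-904) + 31978) = √(-5424 + 31978) = √26554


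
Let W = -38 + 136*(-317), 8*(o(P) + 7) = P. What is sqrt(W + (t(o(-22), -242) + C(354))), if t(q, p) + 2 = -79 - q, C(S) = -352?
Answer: 7*I*sqrt(3557)/2 ≈ 208.74*I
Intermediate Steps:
o(P) = -7 + P/8
t(q, p) = -81 - q (t(q, p) = -2 + (-79 - q) = -81 - q)
W = -43150 (W = -38 - 43112 = -43150)
sqrt(W + (t(o(-22), -242) + C(354))) = sqrt(-43150 + ((-81 - (-7 + (1/8)*(-22))) - 352)) = sqrt(-43150 + ((-81 - (-7 - 11/4)) - 352)) = sqrt(-43150 + ((-81 - 1*(-39/4)) - 352)) = sqrt(-43150 + ((-81 + 39/4) - 352)) = sqrt(-43150 + (-285/4 - 352)) = sqrt(-43150 - 1693/4) = sqrt(-174293/4) = 7*I*sqrt(3557)/2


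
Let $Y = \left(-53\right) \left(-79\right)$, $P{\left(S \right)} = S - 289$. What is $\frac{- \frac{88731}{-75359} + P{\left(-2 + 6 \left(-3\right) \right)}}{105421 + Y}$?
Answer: $- \frac{966550}{344164553} \approx -0.0028084$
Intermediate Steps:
$P{\left(S \right)} = -289 + S$
$Y = 4187$
$\frac{- \frac{88731}{-75359} + P{\left(-2 + 6 \left(-3\right) \right)}}{105421 + Y} = \frac{- \frac{88731}{-75359} + \left(-289 + \left(-2 + 6 \left(-3\right)\right)\right)}{105421 + 4187} = \frac{\left(-88731\right) \left(- \frac{1}{75359}\right) - 309}{109608} = \left(\frac{88731}{75359} - 309\right) \frac{1}{109608} = \left(- \frac{23197200}{75359}\right) \frac{1}{109608} = - \frac{966550}{344164553}$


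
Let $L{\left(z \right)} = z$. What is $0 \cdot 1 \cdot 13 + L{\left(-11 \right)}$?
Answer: $-11$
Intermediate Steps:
$0 \cdot 1 \cdot 13 + L{\left(-11 \right)} = 0 \cdot 1 \cdot 13 - 11 = 0 \cdot 13 - 11 = 0 - 11 = -11$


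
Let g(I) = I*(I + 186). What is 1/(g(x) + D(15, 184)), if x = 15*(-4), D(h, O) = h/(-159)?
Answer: -53/400685 ≈ -0.00013227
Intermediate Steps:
D(h, O) = -h/159 (D(h, O) = h*(-1/159) = -h/159)
x = -60
g(I) = I*(186 + I)
1/(g(x) + D(15, 184)) = 1/(-60*(186 - 60) - 1/159*15) = 1/(-60*126 - 5/53) = 1/(-7560 - 5/53) = 1/(-400685/53) = -53/400685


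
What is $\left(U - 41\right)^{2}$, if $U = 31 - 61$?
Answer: $5041$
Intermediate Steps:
$U = -30$ ($U = 31 - 61 = -30$)
$\left(U - 41\right)^{2} = \left(-30 - 41\right)^{2} = \left(-71\right)^{2} = 5041$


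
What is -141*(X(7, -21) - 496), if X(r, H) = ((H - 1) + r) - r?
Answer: 73038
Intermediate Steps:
X(r, H) = -1 + H (X(r, H) = ((-1 + H) + r) - r = (-1 + H + r) - r = -1 + H)
-141*(X(7, -21) - 496) = -141*((-1 - 21) - 496) = -141*(-22 - 496) = -141*(-518) = 73038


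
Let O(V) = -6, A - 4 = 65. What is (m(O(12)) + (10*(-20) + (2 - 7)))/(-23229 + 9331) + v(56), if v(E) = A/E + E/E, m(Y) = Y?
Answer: 874533/389144 ≈ 2.2473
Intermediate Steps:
A = 69 (A = 4 + 65 = 69)
v(E) = 1 + 69/E (v(E) = 69/E + E/E = 69/E + 1 = 1 + 69/E)
(m(O(12)) + (10*(-20) + (2 - 7)))/(-23229 + 9331) + v(56) = (-6 + (10*(-20) + (2 - 7)))/(-23229 + 9331) + (69 + 56)/56 = (-6 + (-200 - 5))/(-13898) + (1/56)*125 = (-6 - 205)*(-1/13898) + 125/56 = -211*(-1/13898) + 125/56 = 211/13898 + 125/56 = 874533/389144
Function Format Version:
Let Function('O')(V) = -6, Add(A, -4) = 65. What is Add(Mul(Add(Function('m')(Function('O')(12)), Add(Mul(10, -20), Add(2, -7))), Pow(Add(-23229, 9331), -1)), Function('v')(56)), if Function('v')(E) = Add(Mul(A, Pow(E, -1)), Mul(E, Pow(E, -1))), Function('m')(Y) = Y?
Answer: Rational(874533, 389144) ≈ 2.2473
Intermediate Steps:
A = 69 (A = Add(4, 65) = 69)
Function('v')(E) = Add(1, Mul(69, Pow(E, -1))) (Function('v')(E) = Add(Mul(69, Pow(E, -1)), Mul(E, Pow(E, -1))) = Add(Mul(69, Pow(E, -1)), 1) = Add(1, Mul(69, Pow(E, -1))))
Add(Mul(Add(Function('m')(Function('O')(12)), Add(Mul(10, -20), Add(2, -7))), Pow(Add(-23229, 9331), -1)), Function('v')(56)) = Add(Mul(Add(-6, Add(Mul(10, -20), Add(2, -7))), Pow(Add(-23229, 9331), -1)), Mul(Pow(56, -1), Add(69, 56))) = Add(Mul(Add(-6, Add(-200, -5)), Pow(-13898, -1)), Mul(Rational(1, 56), 125)) = Add(Mul(Add(-6, -205), Rational(-1, 13898)), Rational(125, 56)) = Add(Mul(-211, Rational(-1, 13898)), Rational(125, 56)) = Add(Rational(211, 13898), Rational(125, 56)) = Rational(874533, 389144)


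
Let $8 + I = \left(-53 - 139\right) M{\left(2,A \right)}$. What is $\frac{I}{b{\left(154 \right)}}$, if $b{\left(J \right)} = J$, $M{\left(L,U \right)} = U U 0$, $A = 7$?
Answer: $- \frac{4}{77} \approx -0.051948$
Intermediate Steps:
$M{\left(L,U \right)} = 0$ ($M{\left(L,U \right)} = U^{2} \cdot 0 = 0$)
$I = -8$ ($I = -8 + \left(-53 - 139\right) 0 = -8 - 0 = -8 + 0 = -8$)
$\frac{I}{b{\left(154 \right)}} = - \frac{8}{154} = \left(-8\right) \frac{1}{154} = - \frac{4}{77}$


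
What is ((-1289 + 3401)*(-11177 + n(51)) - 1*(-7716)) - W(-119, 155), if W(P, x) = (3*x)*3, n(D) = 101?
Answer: -23386191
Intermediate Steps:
W(P, x) = 9*x
((-1289 + 3401)*(-11177 + n(51)) - 1*(-7716)) - W(-119, 155) = ((-1289 + 3401)*(-11177 + 101) - 1*(-7716)) - 9*155 = (2112*(-11076) + 7716) - 1*1395 = (-23392512 + 7716) - 1395 = -23384796 - 1395 = -23386191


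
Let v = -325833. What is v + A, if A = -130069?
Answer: -455902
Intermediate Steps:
v + A = -325833 - 130069 = -455902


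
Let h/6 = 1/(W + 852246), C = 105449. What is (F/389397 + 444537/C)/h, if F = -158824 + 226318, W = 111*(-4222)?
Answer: 3840697570482110/13687174751 ≈ 2.8061e+5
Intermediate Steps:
W = -468642
F = 67494
h = 1/63934 (h = 6/(-468642 + 852246) = 6/383604 = 6*(1/383604) = 1/63934 ≈ 1.5641e-5)
(F/389397 + 444537/C)/h = (67494/389397 + 444537/105449)/(1/63934) = (67494*(1/389397) + 444537*(1/105449))*63934 = (22498/129799 + 444537/105449)*63934 = (60072849665/13687174751)*63934 = 3840697570482110/13687174751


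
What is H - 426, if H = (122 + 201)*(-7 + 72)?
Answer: 20569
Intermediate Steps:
H = 20995 (H = 323*65 = 20995)
H - 426 = 20995 - 426 = 20569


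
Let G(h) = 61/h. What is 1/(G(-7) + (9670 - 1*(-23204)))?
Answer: 7/230057 ≈ 3.0427e-5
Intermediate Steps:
1/(G(-7) + (9670 - 1*(-23204))) = 1/(61/(-7) + (9670 - 1*(-23204))) = 1/(61*(-⅐) + (9670 + 23204)) = 1/(-61/7 + 32874) = 1/(230057/7) = 7/230057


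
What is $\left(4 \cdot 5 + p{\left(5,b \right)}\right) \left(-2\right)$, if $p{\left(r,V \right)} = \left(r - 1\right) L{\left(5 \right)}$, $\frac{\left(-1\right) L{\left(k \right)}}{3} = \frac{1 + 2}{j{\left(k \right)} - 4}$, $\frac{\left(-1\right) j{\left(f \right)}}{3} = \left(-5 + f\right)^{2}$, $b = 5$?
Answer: $-58$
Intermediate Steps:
$j{\left(f \right)} = - 3 \left(-5 + f\right)^{2}$
$L{\left(k \right)} = - \frac{9}{-4 - 3 \left(-5 + k\right)^{2}}$ ($L{\left(k \right)} = - 3 \frac{1 + 2}{- 3 \left(-5 + k\right)^{2} - 4} = - 3 \frac{3}{-4 - 3 \left(-5 + k\right)^{2}} = - \frac{9}{-4 - 3 \left(-5 + k\right)^{2}}$)
$p{\left(r,V \right)} = - \frac{9}{4} + \frac{9 r}{4}$ ($p{\left(r,V \right)} = \left(r - 1\right) \frac{9}{4 + 3 \left(-5 + 5\right)^{2}} = \left(-1 + r\right) \frac{9}{4 + 3 \cdot 0^{2}} = \left(-1 + r\right) \frac{9}{4 + 3 \cdot 0} = \left(-1 + r\right) \frac{9}{4 + 0} = \left(-1 + r\right) \frac{9}{4} = - \frac{9}{4} + \frac{9 r}{4}$)
$\left(4 \cdot 5 + p{\left(5,b \right)}\right) \left(-2\right) = \left(4 \cdot 5 + \left(- \frac{9}{4} + \frac{9}{4} \cdot 5\right)\right) \left(-2\right) = \left(20 + \left(- \frac{9}{4} + \frac{45}{4}\right)\right) \left(-2\right) = \left(20 + 9\right) \left(-2\right) = 29 \left(-2\right) = -58$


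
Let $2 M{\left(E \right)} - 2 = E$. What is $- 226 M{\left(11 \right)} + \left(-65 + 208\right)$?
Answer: $-1326$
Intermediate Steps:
$M{\left(E \right)} = 1 + \frac{E}{2}$
$- 226 M{\left(11 \right)} + \left(-65 + 208\right) = - 226 \left(1 + \frac{1}{2} \cdot 11\right) + \left(-65 + 208\right) = - 226 \left(1 + \frac{11}{2}\right) + 143 = \left(-226\right) \frac{13}{2} + 143 = -1469 + 143 = -1326$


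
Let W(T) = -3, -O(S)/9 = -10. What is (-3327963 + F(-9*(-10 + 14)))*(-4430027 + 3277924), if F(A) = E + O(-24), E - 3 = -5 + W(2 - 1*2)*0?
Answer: 3834054771125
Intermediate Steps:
O(S) = 90 (O(S) = -9*(-10) = 90)
E = -2 (E = 3 + (-5 - 3*0) = 3 + (-5 + 0) = 3 - 5 = -2)
F(A) = 88 (F(A) = -2 + 90 = 88)
(-3327963 + F(-9*(-10 + 14)))*(-4430027 + 3277924) = (-3327963 + 88)*(-4430027 + 3277924) = -3327875*(-1152103) = 3834054771125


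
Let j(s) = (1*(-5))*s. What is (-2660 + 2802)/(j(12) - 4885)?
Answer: -142/4945 ≈ -0.028716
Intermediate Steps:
j(s) = -5*s
(-2660 + 2802)/(j(12) - 4885) = (-2660 + 2802)/(-5*12 - 4885) = 142/(-60 - 4885) = 142/(-4945) = 142*(-1/4945) = -142/4945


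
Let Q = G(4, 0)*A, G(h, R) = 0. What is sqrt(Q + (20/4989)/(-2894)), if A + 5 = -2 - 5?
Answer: I*sqrt(72190830)/7219083 ≈ 0.001177*I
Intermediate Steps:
A = -12 (A = -5 + (-2 - 5) = -5 - 7 = -12)
Q = 0 (Q = 0*(-12) = 0)
sqrt(Q + (20/4989)/(-2894)) = sqrt(0 + (20/4989)/(-2894)) = sqrt(0 + (20*(1/4989))*(-1/2894)) = sqrt(0 + (20/4989)*(-1/2894)) = sqrt(0 - 10/7219083) = sqrt(-10/7219083) = I*sqrt(72190830)/7219083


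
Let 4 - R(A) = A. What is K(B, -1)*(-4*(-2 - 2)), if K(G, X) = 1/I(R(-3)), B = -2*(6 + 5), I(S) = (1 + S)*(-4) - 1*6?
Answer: -8/19 ≈ -0.42105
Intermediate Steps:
R(A) = 4 - A
I(S) = -10 - 4*S (I(S) = (-4 - 4*S) - 6 = -10 - 4*S)
B = -22 (B = -2*11 = -22)
K(G, X) = -1/38 (K(G, X) = 1/(-10 - 4*(4 - 1*(-3))) = 1/(-10 - 4*(4 + 3)) = 1/(-10 - 4*7) = 1/(-10 - 28) = 1/(-38) = -1/38)
K(B, -1)*(-4*(-2 - 2)) = -(-2)*(-2 - 2)/19 = -(-2)*(-4)/19 = -1/38*16 = -8/19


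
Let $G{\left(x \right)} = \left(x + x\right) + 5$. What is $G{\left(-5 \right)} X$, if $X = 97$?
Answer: $-485$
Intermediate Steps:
$G{\left(x \right)} = 5 + 2 x$ ($G{\left(x \right)} = 2 x + 5 = 5 + 2 x$)
$G{\left(-5 \right)} X = \left(5 + 2 \left(-5\right)\right) 97 = \left(5 - 10\right) 97 = \left(-5\right) 97 = -485$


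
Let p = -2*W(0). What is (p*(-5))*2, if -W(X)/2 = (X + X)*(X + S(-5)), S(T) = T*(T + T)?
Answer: 0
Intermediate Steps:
S(T) = 2*T² (S(T) = T*(2*T) = 2*T²)
W(X) = -4*X*(50 + X) (W(X) = -2*(X + X)*(X + 2*(-5)²) = -2*2*X*(X + 2*25) = -2*2*X*(X + 50) = -2*2*X*(50 + X) = -4*X*(50 + X))
p = 0 (p = -(-8)*0*(50 + 0) = -(-8)*0*50 = -2*0 = 0)
(p*(-5))*2 = (0*(-5))*2 = 0*2 = 0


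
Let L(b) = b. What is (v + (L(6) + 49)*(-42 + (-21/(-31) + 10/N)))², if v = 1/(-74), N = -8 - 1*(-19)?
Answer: 25999811198001/5262436 ≈ 4.9406e+6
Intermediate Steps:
N = 11 (N = -8 + 19 = 11)
v = -1/74 ≈ -0.013514
(v + (L(6) + 49)*(-42 + (-21/(-31) + 10/N)))² = (-1/74 + (6 + 49)*(-42 + (-21/(-31) + 10/11)))² = (-1/74 + 55*(-42 + (-21*(-1/31) + 10*(1/11))))² = (-1/74 + 55*(-42 + (21/31 + 10/11)))² = (-1/74 + 55*(-42 + 541/341))² = (-1/74 + 55*(-13781/341))² = (-1/74 - 68905/31)² = (-5099001/2294)² = 25999811198001/5262436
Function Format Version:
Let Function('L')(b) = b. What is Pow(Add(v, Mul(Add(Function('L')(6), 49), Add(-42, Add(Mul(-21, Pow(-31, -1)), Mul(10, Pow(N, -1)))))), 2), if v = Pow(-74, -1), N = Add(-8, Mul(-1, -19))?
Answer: Rational(25999811198001, 5262436) ≈ 4.9406e+6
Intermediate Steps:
N = 11 (N = Add(-8, 19) = 11)
v = Rational(-1, 74) ≈ -0.013514
Pow(Add(v, Mul(Add(Function('L')(6), 49), Add(-42, Add(Mul(-21, Pow(-31, -1)), Mul(10, Pow(N, -1)))))), 2) = Pow(Add(Rational(-1, 74), Mul(Add(6, 49), Add(-42, Add(Mul(-21, Pow(-31, -1)), Mul(10, Pow(11, -1)))))), 2) = Pow(Add(Rational(-1, 74), Mul(55, Add(-42, Add(Mul(-21, Rational(-1, 31)), Mul(10, Rational(1, 11)))))), 2) = Pow(Add(Rational(-1, 74), Mul(55, Add(-42, Add(Rational(21, 31), Rational(10, 11))))), 2) = Pow(Add(Rational(-1, 74), Mul(55, Add(-42, Rational(541, 341)))), 2) = Pow(Add(Rational(-1, 74), Mul(55, Rational(-13781, 341))), 2) = Pow(Add(Rational(-1, 74), Rational(-68905, 31)), 2) = Pow(Rational(-5099001, 2294), 2) = Rational(25999811198001, 5262436)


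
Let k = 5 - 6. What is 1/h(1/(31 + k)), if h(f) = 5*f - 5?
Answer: -6/29 ≈ -0.20690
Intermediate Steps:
k = -1
h(f) = -5 + 5*f
1/h(1/(31 + k)) = 1/(-5 + 5/(31 - 1)) = 1/(-5 + 5/30) = 1/(-5 + 5*(1/30)) = 1/(-5 + ⅙) = 1/(-29/6) = -6/29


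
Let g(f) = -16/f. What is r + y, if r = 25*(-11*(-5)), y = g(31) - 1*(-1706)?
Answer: 95495/31 ≈ 3080.5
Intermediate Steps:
y = 52870/31 (y = -16/31 - 1*(-1706) = -16*1/31 + 1706 = -16/31 + 1706 = 52870/31 ≈ 1705.5)
r = 1375 (r = 25*55 = 1375)
r + y = 1375 + 52870/31 = 95495/31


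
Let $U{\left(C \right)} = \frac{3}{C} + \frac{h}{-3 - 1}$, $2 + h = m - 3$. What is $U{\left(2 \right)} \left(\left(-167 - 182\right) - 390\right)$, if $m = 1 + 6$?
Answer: $-739$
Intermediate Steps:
$m = 7$
$h = 2$ ($h = -2 + \left(7 - 3\right) = -2 + 4 = 2$)
$U{\left(C \right)} = - \frac{1}{2} + \frac{3}{C}$ ($U{\left(C \right)} = \frac{3}{C} + \frac{2}{-3 - 1} = \frac{3}{C} + \frac{2}{-4} = \frac{3}{C} + 2 \left(- \frac{1}{4}\right) = \frac{3}{C} - \frac{1}{2} = - \frac{1}{2} + \frac{3}{C}$)
$U{\left(2 \right)} \left(\left(-167 - 182\right) - 390\right) = \frac{6 - 2}{2 \cdot 2} \left(\left(-167 - 182\right) - 390\right) = \frac{1}{2} \cdot \frac{1}{2} \left(6 - 2\right) \left(\left(-167 - 182\right) - 390\right) = \frac{1}{2} \cdot \frac{1}{2} \cdot 4 \left(-349 - 390\right) = 1 \left(-739\right) = -739$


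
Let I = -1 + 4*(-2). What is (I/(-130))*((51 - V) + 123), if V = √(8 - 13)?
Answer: 783/65 - 9*I*√5/130 ≈ 12.046 - 0.1548*I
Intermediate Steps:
I = -9 (I = -1 - 8 = -9)
V = I*√5 (V = √(-5) = I*√5 ≈ 2.2361*I)
(I/(-130))*((51 - V) + 123) = (-9/(-130))*((51 - I*√5) + 123) = (-9*(-1/130))*((51 - I*√5) + 123) = 9*(174 - I*√5)/130 = 783/65 - 9*I*√5/130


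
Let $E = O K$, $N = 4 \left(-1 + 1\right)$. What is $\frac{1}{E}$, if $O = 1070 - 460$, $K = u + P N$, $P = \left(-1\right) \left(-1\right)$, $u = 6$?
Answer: $\frac{1}{3660} \approx 0.00027322$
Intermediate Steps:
$P = 1$
$N = 0$ ($N = 4 \cdot 0 = 0$)
$K = 6$ ($K = 6 + 1 \cdot 0 = 6 + 0 = 6$)
$O = 610$
$E = 3660$ ($E = 610 \cdot 6 = 3660$)
$\frac{1}{E} = \frac{1}{3660}$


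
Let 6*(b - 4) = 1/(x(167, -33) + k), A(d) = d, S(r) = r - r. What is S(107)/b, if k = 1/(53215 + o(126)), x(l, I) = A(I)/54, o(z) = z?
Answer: 0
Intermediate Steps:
S(r) = 0
x(l, I) = I/54
k = 1/53341 (k = 1/(53215 + 126) = 1/53341 ≈ 1.8747e-5)
b = 2186909/586733 (b = 4 + 1/(6*((1/54)*(-33) + 1/53341)) = 4 + 1/(6*(-11/18 + 1/53341)) = 4 + 1/(6*(-586733/960138)) = 4 + (⅙)*(-960138/586733) = 4 - 160023/586733 = 2186909/586733 ≈ 3.7273)
S(107)/b = 0/(2186909/586733) = 0*(586733/2186909) = 0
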